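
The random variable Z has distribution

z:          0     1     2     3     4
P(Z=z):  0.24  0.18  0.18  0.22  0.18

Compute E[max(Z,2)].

E[max(Z,2)] = Σ max(z,2)·P(Z=z)
 = 2·0.24 + 2·0.18 + 2·0.18 + 3·0.22 + 4·0.18
 = 0.48 + 0.36 + 0.36 + 0.66 + 0.72
 = 2.58

2.58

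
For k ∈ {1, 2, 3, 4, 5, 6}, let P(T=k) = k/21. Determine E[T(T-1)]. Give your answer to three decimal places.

E[T(T-1)] = Σ t(t-1)·P(T=t)
 = 0·1/21 + 2·2/21 + 6·1/7 + 12·4/21 + 20·5/21 + 30·2/7
 = 0 + 4/21 + 6/7 + 16/7 + 100/21 + 60/7
 = 50/3

16.667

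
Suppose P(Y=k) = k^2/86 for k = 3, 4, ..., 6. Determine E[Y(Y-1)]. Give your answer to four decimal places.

E[Y(Y-1)] = Σ y(y-1)·P(Y=y)
 = 6·9/86 + 12·8/43 + 20·25/86 + 30·18/43
 = 27/43 + 96/43 + 250/43 + 540/43
 = 913/43

21.2326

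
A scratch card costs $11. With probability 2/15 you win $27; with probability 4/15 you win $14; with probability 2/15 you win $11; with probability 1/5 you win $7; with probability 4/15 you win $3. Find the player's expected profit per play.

0

E[payout] = 27·2/15 + 14·4/15 + 11·2/15 + 7·1/5 + 3·4/15
 = 18/5 + 56/15 + 22/15 + 7/5 + 4/5
 = 11
Net = 11 - 11 = 0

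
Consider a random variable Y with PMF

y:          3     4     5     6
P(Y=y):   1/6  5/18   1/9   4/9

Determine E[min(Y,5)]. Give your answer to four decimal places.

4.3889

E[min(Y,5)] = Σ min(y,5)·P(Y=y)
 = 3·1/6 + 4·5/18 + 5·1/9 + 5·4/9
 = 1/2 + 10/9 + 5/9 + 20/9
 = 79/18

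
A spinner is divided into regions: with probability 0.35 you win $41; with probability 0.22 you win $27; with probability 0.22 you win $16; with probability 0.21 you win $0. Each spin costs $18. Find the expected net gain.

5.81

E[payout] = 41·0.35 + 27·0.22 + 16·0.22 + 0·0.21
 = 14.35 + 5.94 + 3.52 + 0
 = 23.81
Net = 23.81 - 18 = 5.81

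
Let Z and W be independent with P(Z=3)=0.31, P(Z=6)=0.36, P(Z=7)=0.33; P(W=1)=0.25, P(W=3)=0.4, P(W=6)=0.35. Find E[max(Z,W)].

5.7255

E[max(Z,W)] = Σ_z Σ_w max(z,w) · P(Z=z)P(W=w)
 = 3·0.0775 + 3·0.124 + 6·0.1085 + 6·0.09 + 6·0.144 + 6·0.126 + 7·0.0825 + 7·0.132 + 7·0.1155
 = 0.2325 + 0.372 + 0.651 + 0.54 + 0.864 + 0.756 + 0.5775 + 0.924 + 0.8085
 = 5.7255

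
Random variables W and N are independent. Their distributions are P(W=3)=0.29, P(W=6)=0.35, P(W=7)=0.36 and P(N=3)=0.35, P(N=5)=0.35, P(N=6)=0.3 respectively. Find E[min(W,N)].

4.136

E[min(W,N)] = Σ_w Σ_n min(w,n) · P(W=w)P(N=n)
 = 3·0.1015 + 3·0.1015 + 3·0.087 + 3·0.1225 + 5·0.1225 + 6·0.105 + 3·0.126 + 5·0.126 + 6·0.108
 = 0.3045 + 0.3045 + 0.261 + 0.3675 + 0.6125 + 0.63 + 0.378 + 0.63 + 0.648
 = 4.136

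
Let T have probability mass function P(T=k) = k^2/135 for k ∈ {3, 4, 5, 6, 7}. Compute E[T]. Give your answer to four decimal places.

E[T] = Σ t·P(T=t)
 = 3·1/15 + 4·16/135 + 5·5/27 + 6·4/15 + 7·49/135
 = 1/5 + 64/135 + 25/27 + 8/5 + 343/135
 = 155/27

5.7407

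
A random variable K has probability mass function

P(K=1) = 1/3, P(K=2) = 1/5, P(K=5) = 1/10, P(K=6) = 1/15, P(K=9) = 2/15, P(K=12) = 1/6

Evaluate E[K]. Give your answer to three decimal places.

E[K] = Σ k·P(K=k)
 = 1·1/3 + 2·1/5 + 5·1/10 + 6·1/15 + 9·2/15 + 12·1/6
 = 1/3 + 2/5 + 1/2 + 2/5 + 6/5 + 2
 = 29/6

4.833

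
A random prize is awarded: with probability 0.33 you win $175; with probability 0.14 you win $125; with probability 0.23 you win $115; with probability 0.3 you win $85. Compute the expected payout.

127.2

E[payout] = 175·0.33 + 125·0.14 + 115·0.23 + 85·0.3
 = 57.75 + 17.5 + 26.45 + 25.5
 = 127.2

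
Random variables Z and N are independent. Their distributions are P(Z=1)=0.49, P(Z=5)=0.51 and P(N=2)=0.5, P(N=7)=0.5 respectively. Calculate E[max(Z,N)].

5.265

E[max(Z,N)] = Σ_z Σ_n max(z,n) · P(Z=z)P(N=n)
 = 2·0.245 + 7·0.245 + 5·0.255 + 7·0.255
 = 0.49 + 1.715 + 1.275 + 1.785
 = 5.265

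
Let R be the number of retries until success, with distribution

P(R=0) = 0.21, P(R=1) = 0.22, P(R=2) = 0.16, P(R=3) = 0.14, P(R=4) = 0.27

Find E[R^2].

E[R^2] = Σ r^2·P(R=r)
 = 0·0.21 + 1·0.22 + 4·0.16 + 9·0.14 + 16·0.27
 = 0 + 0.22 + 0.64 + 1.26 + 4.32
 = 6.44

6.44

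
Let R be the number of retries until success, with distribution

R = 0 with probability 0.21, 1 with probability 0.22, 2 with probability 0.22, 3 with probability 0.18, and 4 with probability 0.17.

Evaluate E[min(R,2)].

1.36

E[min(R,2)] = Σ min(r,2)·P(R=r)
 = 0·0.21 + 1·0.22 + 2·0.22 + 2·0.18 + 2·0.17
 = 0 + 0.22 + 0.44 + 0.36 + 0.34
 = 1.36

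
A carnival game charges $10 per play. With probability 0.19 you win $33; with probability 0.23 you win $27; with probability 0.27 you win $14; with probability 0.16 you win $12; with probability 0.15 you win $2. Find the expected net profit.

8.48

E[payout] = 33·0.19 + 27·0.23 + 14·0.27 + 12·0.16 + 2·0.15
 = 6.27 + 6.21 + 3.78 + 1.92 + 0.3
 = 18.48
Net = 18.48 - 10 = 8.48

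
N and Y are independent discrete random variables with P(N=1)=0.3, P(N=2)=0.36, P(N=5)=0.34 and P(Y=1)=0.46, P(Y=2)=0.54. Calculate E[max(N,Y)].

2.882

E[max(N,Y)] = Σ_n Σ_y max(n,y) · P(N=n)P(Y=y)
 = 1·0.138 + 2·0.162 + 2·0.1656 + 2·0.1944 + 5·0.1564 + 5·0.1836
 = 0.138 + 0.324 + 0.3312 + 0.3888 + 0.782 + 0.918
 = 2.882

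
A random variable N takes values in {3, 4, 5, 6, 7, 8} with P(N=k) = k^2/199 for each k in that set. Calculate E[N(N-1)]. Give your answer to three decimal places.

E[N(N-1)] = Σ n(n-1)·P(N=n)
 = 6·9/199 + 12·16/199 + 20·25/199 + 30·36/199 + 42·49/199 + 56·64/199
 = 54/199 + 192/199 + 500/199 + 1080/199 + 2058/199 + 3584/199
 = 7468/199

37.528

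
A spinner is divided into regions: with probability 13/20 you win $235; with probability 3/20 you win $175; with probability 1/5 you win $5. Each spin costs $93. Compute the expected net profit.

87

E[payout] = 235·13/20 + 175·3/20 + 5·1/5
 = 611/4 + 105/4 + 1
 = 180
Net = 180 - 93 = 87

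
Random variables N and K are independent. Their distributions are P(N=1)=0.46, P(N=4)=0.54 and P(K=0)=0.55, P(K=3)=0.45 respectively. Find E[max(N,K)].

E[max(N,K)] = Σ_n Σ_k max(n,k) · P(N=n)P(K=k)
 = 1·0.253 + 3·0.207 + 4·0.297 + 4·0.243
 = 0.253 + 0.621 + 1.188 + 0.972
 = 3.034

3.034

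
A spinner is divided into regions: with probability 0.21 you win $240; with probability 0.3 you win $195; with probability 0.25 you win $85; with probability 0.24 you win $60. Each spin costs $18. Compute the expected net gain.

E[payout] = 240·0.21 + 195·0.3 + 85·0.25 + 60·0.24
 = 50.4 + 58.5 + 21.25 + 14.4
 = 144.55
Net = 144.55 - 18 = 126.55

126.55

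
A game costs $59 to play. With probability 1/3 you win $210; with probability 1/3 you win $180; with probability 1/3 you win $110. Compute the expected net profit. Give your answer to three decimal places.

E[payout] = 210·1/3 + 180·1/3 + 110·1/3
 = 70 + 60 + 110/3
 = 500/3
Net = 500/3 - 59 = 323/3

107.667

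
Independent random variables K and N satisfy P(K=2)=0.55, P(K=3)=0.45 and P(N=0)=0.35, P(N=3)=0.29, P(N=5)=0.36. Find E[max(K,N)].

E[max(K,N)] = Σ_k Σ_n max(k,n) · P(K=k)P(N=n)
 = 2·0.1925 + 3·0.1595 + 5·0.198 + 3·0.1575 + 3·0.1305 + 5·0.162
 = 0.385 + 0.4785 + 0.99 + 0.4725 + 0.3915 + 0.81
 = 3.5275

3.5275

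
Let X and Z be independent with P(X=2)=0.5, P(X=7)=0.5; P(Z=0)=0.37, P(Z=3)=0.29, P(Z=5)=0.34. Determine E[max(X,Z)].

E[max(X,Z)] = Σ_x Σ_z max(x,z) · P(X=x)P(Z=z)
 = 2·0.185 + 3·0.145 + 5·0.17 + 7·0.185 + 7·0.145 + 7·0.17
 = 0.37 + 0.435 + 0.85 + 1.295 + 1.015 + 1.19
 = 5.155

5.155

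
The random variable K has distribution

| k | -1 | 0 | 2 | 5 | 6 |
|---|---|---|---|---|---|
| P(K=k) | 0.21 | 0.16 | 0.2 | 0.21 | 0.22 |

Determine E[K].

2.56

E[K] = Σ k·P(K=k)
 = (-1)·0.21 + 0·0.16 + 2·0.2 + 5·0.21 + 6·0.22
 = (-0.21) + 0 + 0.4 + 1.05 + 1.32
 = 2.56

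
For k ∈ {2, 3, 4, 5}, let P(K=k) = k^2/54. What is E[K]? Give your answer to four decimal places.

4.1481

E[K] = Σ k·P(K=k)
 = 2·2/27 + 3·1/6 + 4·8/27 + 5·25/54
 = 4/27 + 1/2 + 32/27 + 125/54
 = 112/27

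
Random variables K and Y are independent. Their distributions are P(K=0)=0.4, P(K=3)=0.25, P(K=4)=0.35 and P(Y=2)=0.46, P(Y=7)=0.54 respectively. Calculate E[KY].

E[KY] = Σ_k Σ_y ky · P(K=k)P(Y=y)
 = 0·0.184 + 0·0.216 + 6·0.115 + 21·0.135 + 8·0.161 + 28·0.189
 = 0 + 0 + 0.69 + 2.835 + 1.288 + 5.292
 = 10.105

10.105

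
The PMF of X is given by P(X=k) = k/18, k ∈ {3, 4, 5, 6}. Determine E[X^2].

24

E[X^2] = Σ x^2·P(X=x)
 = 9·1/6 + 16·2/9 + 25·5/18 + 36·1/3
 = 3/2 + 32/9 + 125/18 + 12
 = 24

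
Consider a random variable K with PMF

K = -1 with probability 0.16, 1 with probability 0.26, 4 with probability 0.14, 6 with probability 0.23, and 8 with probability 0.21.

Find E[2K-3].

E[2K-3] = Σ (2k-3)·P(K=k)
 = (-5)·0.16 + (-1)·0.26 + 5·0.14 + 9·0.23 + 13·0.21
 = (-0.8) + (-0.26) + 0.7 + 2.07 + 2.73
 = 4.44

4.44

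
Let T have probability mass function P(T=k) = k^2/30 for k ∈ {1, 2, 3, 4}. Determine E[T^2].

E[T^2] = Σ t^2·P(T=t)
 = 1·1/30 + 4·2/15 + 9·3/10 + 16·8/15
 = 1/30 + 8/15 + 27/10 + 128/15
 = 59/5

11.8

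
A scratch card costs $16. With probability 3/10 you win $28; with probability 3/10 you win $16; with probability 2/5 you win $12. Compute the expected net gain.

E[payout] = 28·3/10 + 16·3/10 + 12·2/5
 = 42/5 + 24/5 + 24/5
 = 18
Net = 18 - 16 = 2

2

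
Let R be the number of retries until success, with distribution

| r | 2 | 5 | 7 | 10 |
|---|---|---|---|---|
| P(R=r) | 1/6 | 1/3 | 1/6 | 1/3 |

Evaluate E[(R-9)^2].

14.5

E[(R-9)^2] = Σ (r-9)^2·P(R=r)
 = 49·1/6 + 16·1/3 + 4·1/6 + 1·1/3
 = 49/6 + 16/3 + 2/3 + 1/3
 = 29/2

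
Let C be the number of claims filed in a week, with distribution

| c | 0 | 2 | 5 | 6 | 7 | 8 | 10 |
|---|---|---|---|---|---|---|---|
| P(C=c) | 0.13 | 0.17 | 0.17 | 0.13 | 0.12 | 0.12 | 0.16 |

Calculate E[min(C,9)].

5.21

E[min(C,9)] = Σ min(c,9)·P(C=c)
 = 0·0.13 + 2·0.17 + 5·0.17 + 6·0.13 + 7·0.12 + 8·0.12 + 9·0.16
 = 0 + 0.34 + 0.85 + 0.78 + 0.84 + 0.96 + 1.44
 = 5.21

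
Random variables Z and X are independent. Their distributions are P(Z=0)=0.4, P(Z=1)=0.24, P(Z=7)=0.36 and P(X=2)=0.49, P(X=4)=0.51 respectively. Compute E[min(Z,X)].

E[min(Z,X)] = Σ_z Σ_x min(z,x) · P(Z=z)P(X=x)
 = 0·0.196 + 0·0.204 + 1·0.1176 + 1·0.1224 + 2·0.1764 + 4·0.1836
 = 0 + 0 + 0.1176 + 0.1224 + 0.3528 + 0.7344
 = 1.3272

1.3272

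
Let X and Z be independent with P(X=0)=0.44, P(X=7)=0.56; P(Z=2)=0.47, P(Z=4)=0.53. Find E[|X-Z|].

3.5528

E[|X-Z|] = Σ_x Σ_z |x-z| · P(X=x)P(Z=z)
 = 2·0.2068 + 4·0.2332 + 5·0.2632 + 3·0.2968
 = 0.4136 + 0.9328 + 1.316 + 0.8904
 = 3.5528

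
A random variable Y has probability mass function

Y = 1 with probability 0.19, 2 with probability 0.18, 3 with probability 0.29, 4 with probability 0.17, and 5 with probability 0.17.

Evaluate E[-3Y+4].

E[-3Y+4] = Σ (-3y+4)·P(Y=y)
 = 1·0.19 + (-2)·0.18 + (-5)·0.29 + (-8)·0.17 + (-11)·0.17
 = 0.19 + (-0.36) + (-1.45) + (-1.36) + (-1.87)
 = -4.85

-4.85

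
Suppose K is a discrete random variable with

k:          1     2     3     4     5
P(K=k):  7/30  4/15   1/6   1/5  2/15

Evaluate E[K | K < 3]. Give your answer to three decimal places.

1.533

P(K < 3) = 7/30 + 4/15 = 1/2.
E[K | K < 3] = [1·7/30 + 2·4/15] / (1/2)
 = 23/30 / (1/2)
 = 23/15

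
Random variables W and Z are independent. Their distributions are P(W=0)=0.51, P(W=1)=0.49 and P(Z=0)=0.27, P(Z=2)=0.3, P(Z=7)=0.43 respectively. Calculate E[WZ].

E[WZ] = Σ_w Σ_z wz · P(W=w)P(Z=z)
 = 0·0.1377 + 0·0.153 + 0·0.2193 + 0·0.1323 + 2·0.147 + 7·0.2107
 = 0 + 0 + 0 + 0 + 0.294 + 1.4749
 = 1.7689

1.7689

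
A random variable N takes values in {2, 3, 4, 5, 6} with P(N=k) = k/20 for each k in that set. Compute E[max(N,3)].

E[max(N,3)] = Σ max(n,3)·P(N=n)
 = 3·1/10 + 3·3/20 + 4·1/5 + 5·1/4 + 6·3/10
 = 3/10 + 9/20 + 4/5 + 5/4 + 9/5
 = 23/5

4.6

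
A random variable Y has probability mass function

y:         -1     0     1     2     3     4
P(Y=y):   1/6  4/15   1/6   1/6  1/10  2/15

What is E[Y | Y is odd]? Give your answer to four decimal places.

P(Y is odd) = 1/6 + 1/6 + 1/10 = 13/30.
E[Y | Y is odd] = [(-1)·1/6 + 1·1/6 + 3·1/10] / (13/30)
 = 3/10 / (13/30)
 = 9/13

0.6923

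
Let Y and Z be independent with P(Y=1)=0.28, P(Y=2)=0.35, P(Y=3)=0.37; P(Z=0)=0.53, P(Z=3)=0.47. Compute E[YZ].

E[YZ] = Σ_y Σ_z yz · P(Y=y)P(Z=z)
 = 0·0.1484 + 3·0.1316 + 0·0.1855 + 6·0.1645 + 0·0.1961 + 9·0.1739
 = 0 + 0.3948 + 0 + 0.987 + 0 + 1.5651
 = 2.9469

2.9469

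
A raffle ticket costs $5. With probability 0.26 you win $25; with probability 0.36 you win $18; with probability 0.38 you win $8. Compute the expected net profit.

E[payout] = 25·0.26 + 18·0.36 + 8·0.38
 = 6.5 + 6.48 + 3.04
 = 16.02
Net = 16.02 - 5 = 11.02

11.02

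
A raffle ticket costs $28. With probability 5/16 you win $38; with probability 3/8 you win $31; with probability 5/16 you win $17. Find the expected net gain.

0.8125

E[payout] = 38·5/16 + 31·3/8 + 17·5/16
 = 95/8 + 93/8 + 85/16
 = 461/16
Net = 461/16 - 28 = 13/16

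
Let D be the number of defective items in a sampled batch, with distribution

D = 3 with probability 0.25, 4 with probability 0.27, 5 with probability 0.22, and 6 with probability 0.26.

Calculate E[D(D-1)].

E[D(D-1)] = Σ d(d-1)·P(D=d)
 = 6·0.25 + 12·0.27 + 20·0.22 + 30·0.26
 = 1.5 + 3.24 + 4.4 + 7.8
 = 16.94

16.94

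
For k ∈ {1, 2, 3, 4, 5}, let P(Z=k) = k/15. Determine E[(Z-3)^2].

2

E[(Z-3)^2] = Σ (z-3)^2·P(Z=z)
 = 4·1/15 + 1·2/15 + 0·1/5 + 1·4/15 + 4·1/3
 = 4/15 + 2/15 + 0 + 4/15 + 4/3
 = 2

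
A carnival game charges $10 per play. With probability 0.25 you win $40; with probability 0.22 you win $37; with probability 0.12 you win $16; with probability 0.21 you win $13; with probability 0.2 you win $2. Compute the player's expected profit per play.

13.19

E[payout] = 40·0.25 + 37·0.22 + 16·0.12 + 13·0.21 + 2·0.2
 = 10 + 8.14 + 1.92 + 2.73 + 0.4
 = 23.19
Net = 23.19 - 10 = 13.19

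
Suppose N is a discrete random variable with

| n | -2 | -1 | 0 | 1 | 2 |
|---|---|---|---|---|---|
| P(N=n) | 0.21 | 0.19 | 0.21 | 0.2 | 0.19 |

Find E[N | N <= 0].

-1

P(N <= 0) = 0.21 + 0.19 + 0.21 = 0.61.
E[N | N <= 0] = [(-2)·0.21 + (-1)·0.19 + 0·0.21] / 0.61
 = -0.61 / 0.61
 = -1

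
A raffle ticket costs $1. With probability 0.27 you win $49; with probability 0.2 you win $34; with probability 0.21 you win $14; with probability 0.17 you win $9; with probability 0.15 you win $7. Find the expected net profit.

24.55

E[payout] = 49·0.27 + 34·0.2 + 14·0.21 + 9·0.17 + 7·0.15
 = 13.23 + 6.8 + 2.94 + 1.53 + 1.05
 = 25.55
Net = 25.55 - 1 = 24.55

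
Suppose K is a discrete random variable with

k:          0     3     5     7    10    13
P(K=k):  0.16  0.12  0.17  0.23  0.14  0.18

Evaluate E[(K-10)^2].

E[(K-10)^2] = Σ (k-10)^2·P(K=k)
 = 100·0.16 + 49·0.12 + 25·0.17 + 9·0.23 + 0·0.14 + 9·0.18
 = 16 + 5.88 + 4.25 + 2.07 + 0 + 1.62
 = 29.82

29.82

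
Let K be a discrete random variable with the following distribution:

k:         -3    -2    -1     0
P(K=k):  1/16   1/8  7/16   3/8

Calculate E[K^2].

1.5

E[K^2] = Σ k^2·P(K=k)
 = 9·1/16 + 4·1/8 + 1·7/16 + 0·3/8
 = 9/16 + 1/2 + 7/16 + 0
 = 3/2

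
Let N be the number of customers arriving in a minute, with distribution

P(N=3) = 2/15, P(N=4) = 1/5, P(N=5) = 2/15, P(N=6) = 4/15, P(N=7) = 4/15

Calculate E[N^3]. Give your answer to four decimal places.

E[N^3] = Σ n^3·P(N=n)
 = 27·2/15 + 64·1/5 + 125·2/15 + 216·4/15 + 343·4/15
 = 18/5 + 64/5 + 50/3 + 288/5 + 1372/15
 = 2732/15

182.1333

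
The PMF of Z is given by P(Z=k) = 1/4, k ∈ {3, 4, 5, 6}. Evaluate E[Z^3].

E[Z^3] = Σ z^3·P(Z=z)
 = 27·1/4 + 64·1/4 + 125·1/4 + 216·1/4
 = 27/4 + 16 + 125/4 + 54
 = 108

108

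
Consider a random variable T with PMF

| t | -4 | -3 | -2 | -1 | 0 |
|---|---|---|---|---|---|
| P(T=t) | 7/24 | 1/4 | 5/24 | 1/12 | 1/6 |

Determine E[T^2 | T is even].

P(T is even) = 7/24 + 5/24 + 1/6 = 2/3.
E[T^2 | T is even] = [16·7/24 + 4·5/24 + 0·1/6] / (2/3)
 = 11/2 / (2/3)
 = 33/4

8.25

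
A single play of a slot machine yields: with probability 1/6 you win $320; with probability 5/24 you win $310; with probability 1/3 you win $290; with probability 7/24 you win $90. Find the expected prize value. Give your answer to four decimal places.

240.8333

E[payout] = 320·1/6 + 310·5/24 + 290·1/3 + 90·7/24
 = 160/3 + 775/12 + 290/3 + 105/4
 = 1445/6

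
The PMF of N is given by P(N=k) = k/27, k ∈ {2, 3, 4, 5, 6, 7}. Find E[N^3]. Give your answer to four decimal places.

173.1481

E[N^3] = Σ n^3·P(N=n)
 = 8·2/27 + 27·1/9 + 64·4/27 + 125·5/27 + 216·2/9 + 343·7/27
 = 16/27 + 3 + 256/27 + 625/27 + 48 + 2401/27
 = 4675/27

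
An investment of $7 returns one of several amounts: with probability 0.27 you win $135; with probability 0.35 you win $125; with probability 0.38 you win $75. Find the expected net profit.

101.7

E[payout] = 135·0.27 + 125·0.35 + 75·0.38
 = 36.45 + 43.75 + 28.5
 = 108.7
Net = 108.7 - 7 = 101.7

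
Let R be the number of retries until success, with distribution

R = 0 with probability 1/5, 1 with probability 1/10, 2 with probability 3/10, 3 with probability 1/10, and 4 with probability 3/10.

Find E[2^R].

E[2^R] = Σ 2^r·P(R=r)
 = 1·1/5 + 2·1/10 + 4·3/10 + 8·1/10 + 16·3/10
 = 1/5 + 1/5 + 6/5 + 4/5 + 24/5
 = 36/5

7.2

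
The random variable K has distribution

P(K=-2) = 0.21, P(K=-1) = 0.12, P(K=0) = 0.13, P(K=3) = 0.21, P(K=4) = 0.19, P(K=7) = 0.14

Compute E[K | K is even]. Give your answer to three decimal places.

0.642

P(K is even) = 0.21 + 0.13 + 0.19 = 0.53.
E[K | K is even] = [(-2)·0.21 + 0·0.13 + 4·0.19] / 0.53
 = 0.34 / 0.53
 = 34/53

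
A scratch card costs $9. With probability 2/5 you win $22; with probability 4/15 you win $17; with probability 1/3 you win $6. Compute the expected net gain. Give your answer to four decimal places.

E[payout] = 22·2/5 + 17·4/15 + 6·1/3
 = 44/5 + 68/15 + 2
 = 46/3
Net = 46/3 - 9 = 19/3

6.3333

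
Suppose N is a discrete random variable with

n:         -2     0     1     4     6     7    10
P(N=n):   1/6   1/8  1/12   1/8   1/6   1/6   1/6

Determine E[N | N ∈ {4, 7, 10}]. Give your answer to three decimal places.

7.273

P(N ∈ {4, 7, 10}) = 1/8 + 1/6 + 1/6 = 11/24.
E[N | N ∈ {4, 7, 10}] = [4·1/8 + 7·1/6 + 10·1/6] / (11/24)
 = 10/3 / (11/24)
 = 80/11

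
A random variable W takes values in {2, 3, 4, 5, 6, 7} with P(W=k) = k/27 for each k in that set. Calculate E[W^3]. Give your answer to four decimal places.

173.1481

E[W^3] = Σ w^3·P(W=w)
 = 8·2/27 + 27·1/9 + 64·4/27 + 125·5/27 + 216·2/9 + 343·7/27
 = 16/27 + 3 + 256/27 + 625/27 + 48 + 2401/27
 = 4675/27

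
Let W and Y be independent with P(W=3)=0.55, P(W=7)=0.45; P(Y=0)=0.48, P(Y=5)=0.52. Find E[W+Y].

7.4

E[W+Y] = Σ_w Σ_y (w+y) · P(W=w)P(Y=y)
 = 3·0.264 + 8·0.286 + 7·0.216 + 12·0.234
 = 0.792 + 2.288 + 1.512 + 2.808
 = 7.4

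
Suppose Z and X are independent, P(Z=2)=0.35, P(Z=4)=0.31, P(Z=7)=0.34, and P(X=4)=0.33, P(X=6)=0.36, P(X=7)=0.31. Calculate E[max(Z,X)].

6.109

E[max(Z,X)] = Σ_z Σ_x max(z,x) · P(Z=z)P(X=x)
 = 4·0.1155 + 6·0.126 + 7·0.1085 + 4·0.1023 + 6·0.1116 + 7·0.0961 + 7·0.1122 + 7·0.1224 + 7·0.1054
 = 0.462 + 0.756 + 0.7595 + 0.4092 + 0.6696 + 0.6727 + 0.7854 + 0.8568 + 0.7378
 = 6.109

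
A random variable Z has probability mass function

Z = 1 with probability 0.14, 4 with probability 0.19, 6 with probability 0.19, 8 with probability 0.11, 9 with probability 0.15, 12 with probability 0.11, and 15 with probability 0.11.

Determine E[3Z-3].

E[3Z-3] = Σ (3z-3)·P(Z=z)
 = 0·0.14 + 9·0.19 + 15·0.19 + 21·0.11 + 24·0.15 + 33·0.11 + 42·0.11
 = 0 + 1.71 + 2.85 + 2.31 + 3.6 + 3.63 + 4.62
 = 18.72

18.72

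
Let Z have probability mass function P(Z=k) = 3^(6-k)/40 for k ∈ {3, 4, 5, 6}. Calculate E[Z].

3.45

E[Z] = Σ z·P(Z=z)
 = 3·27/40 + 4·9/40 + 5·3/40 + 6·1/40
 = 81/40 + 9/10 + 3/8 + 3/20
 = 69/20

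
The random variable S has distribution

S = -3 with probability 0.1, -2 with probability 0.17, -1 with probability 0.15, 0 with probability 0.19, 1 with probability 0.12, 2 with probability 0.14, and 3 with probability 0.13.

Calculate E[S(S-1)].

3.58

E[S(S-1)] = Σ s(s-1)·P(S=s)
 = 12·0.1 + 6·0.17 + 2·0.15 + 0·0.19 + 0·0.12 + 2·0.14 + 6·0.13
 = 1.2 + 1.02 + 0.3 + 0 + 0 + 0.28 + 0.78
 = 3.58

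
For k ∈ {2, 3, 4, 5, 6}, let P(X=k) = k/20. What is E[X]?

E[X] = Σ x·P(X=x)
 = 2·1/10 + 3·3/20 + 4·1/5 + 5·1/4 + 6·3/10
 = 1/5 + 9/20 + 4/5 + 5/4 + 9/5
 = 9/2

4.5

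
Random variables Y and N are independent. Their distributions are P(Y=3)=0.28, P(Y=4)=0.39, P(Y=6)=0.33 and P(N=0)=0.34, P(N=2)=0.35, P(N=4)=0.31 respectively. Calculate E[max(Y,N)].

4.4668

E[max(Y,N)] = Σ_y Σ_n max(y,n) · P(Y=y)P(N=n)
 = 3·0.0952 + 3·0.098 + 4·0.0868 + 4·0.1326 + 4·0.1365 + 4·0.1209 + 6·0.1122 + 6·0.1155 + 6·0.1023
 = 0.2856 + 0.294 + 0.3472 + 0.5304 + 0.546 + 0.4836 + 0.6732 + 0.693 + 0.6138
 = 4.4668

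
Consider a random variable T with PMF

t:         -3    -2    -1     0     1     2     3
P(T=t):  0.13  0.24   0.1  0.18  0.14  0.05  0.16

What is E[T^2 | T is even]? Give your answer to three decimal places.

2.468

P(T is even) = 0.24 + 0.18 + 0.05 = 0.47.
E[T^2 | T is even] = [4·0.24 + 0·0.18 + 4·0.05] / 0.47
 = 1.16 / 0.47
 = 116/47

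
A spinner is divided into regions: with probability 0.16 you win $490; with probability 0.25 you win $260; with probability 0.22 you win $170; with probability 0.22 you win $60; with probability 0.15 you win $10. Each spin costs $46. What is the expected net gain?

149.5

E[payout] = 490·0.16 + 260·0.25 + 170·0.22 + 60·0.22 + 10·0.15
 = 78.4 + 65 + 37.4 + 13.2 + 1.5
 = 195.5
Net = 195.5 - 46 = 149.5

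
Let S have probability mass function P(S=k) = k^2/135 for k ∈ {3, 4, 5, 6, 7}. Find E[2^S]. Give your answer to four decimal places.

71.8815

E[2^S] = Σ 2^s·P(S=s)
 = 8·1/15 + 16·16/135 + 32·5/27 + 64·4/15 + 128·49/135
 = 8/15 + 256/135 + 160/27 + 256/15 + 6272/135
 = 9704/135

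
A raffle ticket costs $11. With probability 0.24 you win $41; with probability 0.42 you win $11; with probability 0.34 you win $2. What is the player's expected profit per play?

4.14

E[payout] = 41·0.24 + 11·0.42 + 2·0.34
 = 9.84 + 4.62 + 0.68
 = 15.14
Net = 15.14 - 11 = 4.14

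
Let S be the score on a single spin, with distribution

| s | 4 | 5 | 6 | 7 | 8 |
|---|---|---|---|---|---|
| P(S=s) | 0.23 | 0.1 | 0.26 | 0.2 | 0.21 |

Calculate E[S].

6.06

E[S] = Σ s·P(S=s)
 = 4·0.23 + 5·0.1 + 6·0.26 + 7·0.2 + 8·0.21
 = 0.92 + 0.5 + 1.56 + 1.4 + 1.68
 = 6.06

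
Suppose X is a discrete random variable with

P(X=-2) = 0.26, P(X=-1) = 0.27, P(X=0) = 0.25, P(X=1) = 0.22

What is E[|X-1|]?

1.57

E[|X-1|] = Σ |x-1|·P(X=x)
 = 3·0.26 + 2·0.27 + 1·0.25 + 0·0.22
 = 0.78 + 0.54 + 0.25 + 0
 = 1.57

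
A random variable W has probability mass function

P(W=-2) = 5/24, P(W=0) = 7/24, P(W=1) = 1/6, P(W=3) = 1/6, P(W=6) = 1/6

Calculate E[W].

1.25

E[W] = Σ w·P(W=w)
 = (-2)·5/24 + 0·7/24 + 1·1/6 + 3·1/6 + 6·1/6
 = (-5/12) + 0 + 1/6 + 1/2 + 1
 = 5/4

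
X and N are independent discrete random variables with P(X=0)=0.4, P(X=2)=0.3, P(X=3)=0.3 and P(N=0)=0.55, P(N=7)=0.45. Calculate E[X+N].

E[X+N] = Σ_x Σ_n (x+n) · P(X=x)P(N=n)
 = 0·0.22 + 7·0.18 + 2·0.165 + 9·0.135 + 3·0.165 + 10·0.135
 = 0 + 1.26 + 0.33 + 1.215 + 0.495 + 1.35
 = 4.65

4.65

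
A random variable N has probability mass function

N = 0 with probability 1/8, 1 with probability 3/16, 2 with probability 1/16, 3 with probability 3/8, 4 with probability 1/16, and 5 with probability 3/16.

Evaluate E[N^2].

9.5

E[N^2] = Σ n^2·P(N=n)
 = 0·1/8 + 1·3/16 + 4·1/16 + 9·3/8 + 16·1/16 + 25·3/16
 = 0 + 3/16 + 1/4 + 27/8 + 1 + 75/16
 = 19/2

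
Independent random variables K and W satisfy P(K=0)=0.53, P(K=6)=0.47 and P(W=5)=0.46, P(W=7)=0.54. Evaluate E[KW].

E[KW] = Σ_k Σ_w kw · P(K=k)P(W=w)
 = 0·0.2438 + 0·0.2862 + 30·0.2162 + 42·0.2538
 = 0 + 0 + 6.486 + 10.6596
 = 17.1456

17.1456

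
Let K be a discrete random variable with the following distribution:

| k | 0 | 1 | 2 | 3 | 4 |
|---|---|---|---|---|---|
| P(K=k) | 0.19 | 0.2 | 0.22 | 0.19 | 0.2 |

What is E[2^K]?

E[2^K] = Σ 2^k·P(K=k)
 = 1·0.19 + 2·0.2 + 4·0.22 + 8·0.19 + 16·0.2
 = 0.19 + 0.4 + 0.88 + 1.52 + 3.2
 = 6.19

6.19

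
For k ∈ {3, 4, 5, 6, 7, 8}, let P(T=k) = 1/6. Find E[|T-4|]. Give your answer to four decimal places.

E[|T-4|] = Σ |t-4|·P(T=t)
 = 1·1/6 + 0·1/6 + 1·1/6 + 2·1/6 + 3·1/6 + 4·1/6
 = 1/6 + 0 + 1/6 + 1/3 + 1/2 + 2/3
 = 11/6

1.8333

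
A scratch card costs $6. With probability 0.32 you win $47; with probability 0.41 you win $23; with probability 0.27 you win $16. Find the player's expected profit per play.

22.79

E[payout] = 47·0.32 + 23·0.41 + 16·0.27
 = 15.04 + 9.43 + 4.32
 = 28.79
Net = 28.79 - 6 = 22.79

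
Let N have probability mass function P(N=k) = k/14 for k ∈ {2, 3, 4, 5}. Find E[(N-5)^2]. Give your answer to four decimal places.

2.4286

E[(N-5)^2] = Σ (n-5)^2·P(N=n)
 = 9·1/7 + 4·3/14 + 1·2/7 + 0·5/14
 = 9/7 + 6/7 + 2/7 + 0
 = 17/7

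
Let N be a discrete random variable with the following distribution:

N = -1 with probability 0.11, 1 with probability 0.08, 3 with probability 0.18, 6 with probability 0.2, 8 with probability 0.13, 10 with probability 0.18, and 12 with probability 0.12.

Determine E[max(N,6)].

E[max(N,6)] = Σ max(n,6)·P(N=n)
 = 6·0.11 + 6·0.08 + 6·0.18 + 6·0.2 + 8·0.13 + 10·0.18 + 12·0.12
 = 0.66 + 0.48 + 1.08 + 1.2 + 1.04 + 1.8 + 1.44
 = 7.7

7.7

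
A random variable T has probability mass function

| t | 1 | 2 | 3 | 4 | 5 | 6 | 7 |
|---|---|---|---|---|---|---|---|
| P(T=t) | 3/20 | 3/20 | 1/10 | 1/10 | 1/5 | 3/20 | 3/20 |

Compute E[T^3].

119.3

E[T^3] = Σ t^3·P(T=t)
 = 1·3/20 + 8·3/20 + 27·1/10 + 64·1/10 + 125·1/5 + 216·3/20 + 343·3/20
 = 3/20 + 6/5 + 27/10 + 32/5 + 25 + 162/5 + 1029/20
 = 1193/10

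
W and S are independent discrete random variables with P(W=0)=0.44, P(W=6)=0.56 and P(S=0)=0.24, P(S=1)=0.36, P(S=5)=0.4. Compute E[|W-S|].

E[|W-S|] = Σ_w Σ_s |w-s| · P(W=w)P(S=s)
 = 0·0.1056 + 1·0.1584 + 5·0.176 + 6·0.1344 + 5·0.2016 + 1·0.224
 = 0 + 0.1584 + 0.88 + 0.8064 + 1.008 + 0.224
 = 3.0768

3.0768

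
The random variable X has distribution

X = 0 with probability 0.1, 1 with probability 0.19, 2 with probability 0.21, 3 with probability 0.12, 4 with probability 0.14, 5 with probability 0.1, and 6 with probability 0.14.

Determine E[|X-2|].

E[|X-2|] = Σ |x-2|·P(X=x)
 = 2·0.1 + 1·0.19 + 0·0.21 + 1·0.12 + 2·0.14 + 3·0.1 + 4·0.14
 = 0.2 + 0.19 + 0 + 0.12 + 0.28 + 0.3 + 0.56
 = 1.65

1.65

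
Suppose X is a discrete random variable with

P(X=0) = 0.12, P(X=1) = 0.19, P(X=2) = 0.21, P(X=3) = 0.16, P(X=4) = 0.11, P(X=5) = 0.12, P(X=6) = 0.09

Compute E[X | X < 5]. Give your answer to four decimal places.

P(X < 5) = 0.12 + 0.19 + 0.21 + 0.16 + 0.11 = 0.79.
E[X | X < 5] = [0·0.12 + 1·0.19 + 2·0.21 + 3·0.16 + 4·0.11] / 0.79
 = 1.53 / 0.79
 = 153/79

1.9367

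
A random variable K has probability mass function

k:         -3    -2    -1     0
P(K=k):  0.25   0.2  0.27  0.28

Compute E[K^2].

3.32

E[K^2] = Σ k^2·P(K=k)
 = 9·0.25 + 4·0.2 + 1·0.27 + 0·0.28
 = 2.25 + 0.8 + 0.27 + 0
 = 3.32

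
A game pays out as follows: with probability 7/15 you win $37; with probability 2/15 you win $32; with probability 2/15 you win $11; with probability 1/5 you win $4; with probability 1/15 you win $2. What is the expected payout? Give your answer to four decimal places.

23.9333

E[payout] = 37·7/15 + 32·2/15 + 11·2/15 + 4·1/5 + 2·1/15
 = 259/15 + 64/15 + 22/15 + 4/5 + 2/15
 = 359/15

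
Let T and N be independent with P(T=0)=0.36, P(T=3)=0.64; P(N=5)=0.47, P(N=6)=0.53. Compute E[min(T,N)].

1.92

E[min(T,N)] = Σ_t Σ_n min(t,n) · P(T=t)P(N=n)
 = 0·0.1692 + 0·0.1908 + 3·0.3008 + 3·0.3392
 = 0 + 0 + 0.9024 + 1.0176
 = 1.92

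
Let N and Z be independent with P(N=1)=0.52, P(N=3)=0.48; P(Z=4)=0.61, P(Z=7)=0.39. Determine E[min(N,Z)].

1.96

E[min(N,Z)] = Σ_n Σ_z min(n,z) · P(N=n)P(Z=z)
 = 1·0.3172 + 1·0.2028 + 3·0.2928 + 3·0.1872
 = 0.3172 + 0.2028 + 0.8784 + 0.5616
 = 1.96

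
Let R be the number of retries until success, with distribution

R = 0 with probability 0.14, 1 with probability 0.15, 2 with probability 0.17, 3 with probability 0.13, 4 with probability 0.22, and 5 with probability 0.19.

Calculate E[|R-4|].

1.67

E[|R-4|] = Σ |r-4|·P(R=r)
 = 4·0.14 + 3·0.15 + 2·0.17 + 1·0.13 + 0·0.22 + 1·0.19
 = 0.56 + 0.45 + 0.34 + 0.13 + 0 + 0.19
 = 1.67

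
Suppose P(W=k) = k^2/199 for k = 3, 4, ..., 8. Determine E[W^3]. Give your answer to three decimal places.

310.266

E[W^3] = Σ w^3·P(W=w)
 = 27·9/199 + 64·16/199 + 125·25/199 + 216·36/199 + 343·49/199 + 512·64/199
 = 243/199 + 1024/199 + 3125/199 + 7776/199 + 16807/199 + 32768/199
 = 61743/199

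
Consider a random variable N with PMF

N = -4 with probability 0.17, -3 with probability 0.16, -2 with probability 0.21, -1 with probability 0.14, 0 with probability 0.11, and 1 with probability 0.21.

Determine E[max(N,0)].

E[max(N,0)] = Σ max(n,0)·P(N=n)
 = 0·0.17 + 0·0.16 + 0·0.21 + 0·0.14 + 0·0.11 + 1·0.21
 = 0 + 0 + 0 + 0 + 0 + 0.21
 = 0.21

0.21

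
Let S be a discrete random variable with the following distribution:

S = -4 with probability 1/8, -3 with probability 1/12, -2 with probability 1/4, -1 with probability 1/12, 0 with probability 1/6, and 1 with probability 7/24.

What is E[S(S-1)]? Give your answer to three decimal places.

E[S(S-1)] = Σ s(s-1)·P(S=s)
 = 20·1/8 + 12·1/12 + 6·1/4 + 2·1/12 + 0·1/6 + 0·7/24
 = 5/2 + 1 + 3/2 + 1/6 + 0 + 0
 = 31/6

5.167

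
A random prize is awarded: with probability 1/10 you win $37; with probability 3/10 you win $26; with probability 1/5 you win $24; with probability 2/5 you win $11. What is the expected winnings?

20.7

E[payout] = 37·1/10 + 26·3/10 + 24·1/5 + 11·2/5
 = 37/10 + 39/5 + 24/5 + 22/5
 = 207/10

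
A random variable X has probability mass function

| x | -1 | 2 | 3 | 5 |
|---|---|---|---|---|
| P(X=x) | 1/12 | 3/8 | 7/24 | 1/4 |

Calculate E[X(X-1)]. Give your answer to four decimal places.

7.6667

E[X(X-1)] = Σ x(x-1)·P(X=x)
 = 2·1/12 + 2·3/8 + 6·7/24 + 20·1/4
 = 1/6 + 3/4 + 7/4 + 5
 = 23/3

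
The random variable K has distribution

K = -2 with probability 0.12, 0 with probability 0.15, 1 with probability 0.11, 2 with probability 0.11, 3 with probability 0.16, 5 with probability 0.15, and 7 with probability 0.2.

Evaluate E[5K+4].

17.6

E[5K+4] = Σ (5k+4)·P(K=k)
 = (-6)·0.12 + 4·0.15 + 9·0.11 + 14·0.11 + 19·0.16 + 29·0.15 + 39·0.2
 = (-0.72) + 0.6 + 0.99 + 1.54 + 3.04 + 4.35 + 7.8
 = 17.6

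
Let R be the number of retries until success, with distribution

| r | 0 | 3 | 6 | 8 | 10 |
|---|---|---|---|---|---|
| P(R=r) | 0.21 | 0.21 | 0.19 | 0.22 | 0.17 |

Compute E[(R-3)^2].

17.43

E[(R-3)^2] = Σ (r-3)^2·P(R=r)
 = 9·0.21 + 0·0.21 + 9·0.19 + 25·0.22 + 49·0.17
 = 1.89 + 0 + 1.71 + 5.5 + 8.33
 = 17.43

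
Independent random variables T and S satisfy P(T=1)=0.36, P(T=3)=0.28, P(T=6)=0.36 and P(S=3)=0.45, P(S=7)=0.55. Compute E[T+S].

E[T+S] = Σ_t Σ_s (t+s) · P(T=t)P(S=s)
 = 4·0.162 + 8·0.198 + 6·0.126 + 10·0.154 + 9·0.162 + 13·0.198
 = 0.648 + 1.584 + 0.756 + 1.54 + 1.458 + 2.574
 = 8.56

8.56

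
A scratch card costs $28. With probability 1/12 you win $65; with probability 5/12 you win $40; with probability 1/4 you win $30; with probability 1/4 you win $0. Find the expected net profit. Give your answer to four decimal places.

E[payout] = 65·1/12 + 40·5/12 + 30·1/4 + 0·1/4
 = 65/12 + 50/3 + 15/2 + 0
 = 355/12
Net = 355/12 - 28 = 19/12

1.5833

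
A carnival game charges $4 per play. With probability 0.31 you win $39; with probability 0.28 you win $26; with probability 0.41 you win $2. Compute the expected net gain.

16.19

E[payout] = 39·0.31 + 26·0.28 + 2·0.41
 = 12.09 + 7.28 + 0.82
 = 20.19
Net = 20.19 - 4 = 16.19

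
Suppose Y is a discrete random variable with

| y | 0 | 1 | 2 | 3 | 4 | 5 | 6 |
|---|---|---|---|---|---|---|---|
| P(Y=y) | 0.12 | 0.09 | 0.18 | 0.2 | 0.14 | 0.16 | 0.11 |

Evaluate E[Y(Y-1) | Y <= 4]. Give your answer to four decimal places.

4.4384

P(Y <= 4) = 0.12 + 0.09 + 0.18 + 0.2 + 0.14 = 0.73.
E[Y(Y-1) | Y <= 4] = [0·0.12 + 0·0.09 + 2·0.18 + 6·0.2 + 12·0.14] / 0.73
 = 3.24 / 0.73
 = 324/73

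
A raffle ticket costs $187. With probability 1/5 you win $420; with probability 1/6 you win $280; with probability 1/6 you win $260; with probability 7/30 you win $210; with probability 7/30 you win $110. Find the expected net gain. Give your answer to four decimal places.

E[payout] = 420·1/5 + 280·1/6 + 260·1/6 + 210·7/30 + 110·7/30
 = 84 + 140/3 + 130/3 + 49 + 77/3
 = 746/3
Net = 746/3 - 187 = 185/3

61.6667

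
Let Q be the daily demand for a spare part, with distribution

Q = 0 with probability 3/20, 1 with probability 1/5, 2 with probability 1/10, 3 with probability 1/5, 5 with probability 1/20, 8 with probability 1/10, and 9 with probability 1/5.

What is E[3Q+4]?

E[3Q+4] = Σ (3q+4)·P(Q=q)
 = 4·3/20 + 7·1/5 + 10·1/10 + 13·1/5 + 19·1/20 + 28·1/10 + 31·1/5
 = 3/5 + 7/5 + 1 + 13/5 + 19/20 + 14/5 + 31/5
 = 311/20

15.55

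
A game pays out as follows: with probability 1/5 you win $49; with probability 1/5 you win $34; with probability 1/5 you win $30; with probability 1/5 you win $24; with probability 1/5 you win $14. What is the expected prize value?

30.2

E[payout] = 49·1/5 + 34·1/5 + 30·1/5 + 24·1/5 + 14·1/5
 = 49/5 + 34/5 + 6 + 24/5 + 14/5
 = 151/5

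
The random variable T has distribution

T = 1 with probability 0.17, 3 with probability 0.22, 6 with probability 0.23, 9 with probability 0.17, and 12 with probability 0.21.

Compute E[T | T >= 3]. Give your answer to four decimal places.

P(T >= 3) = 0.22 + 0.23 + 0.17 + 0.21 = 0.83.
E[T | T >= 3] = [3·0.22 + 6·0.23 + 9·0.17 + 12·0.21] / 0.83
 = 6.09 / 0.83
 = 609/83

7.3373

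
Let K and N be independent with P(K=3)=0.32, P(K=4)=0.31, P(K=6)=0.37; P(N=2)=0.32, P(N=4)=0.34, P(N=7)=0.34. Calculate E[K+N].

E[K+N] = Σ_k Σ_n (k+n) · P(K=k)P(N=n)
 = 5·0.1024 + 7·0.1088 + 10·0.1088 + 6·0.0992 + 8·0.1054 + 11·0.1054 + 8·0.1184 + 10·0.1258 + 13·0.1258
 = 0.512 + 0.7616 + 1.088 + 0.5952 + 0.8432 + 1.1594 + 0.9472 + 1.258 + 1.6354
 = 8.8

8.8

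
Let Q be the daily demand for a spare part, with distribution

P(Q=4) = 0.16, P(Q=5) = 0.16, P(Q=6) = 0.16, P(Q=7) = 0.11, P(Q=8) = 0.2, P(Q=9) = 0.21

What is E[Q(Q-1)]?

40.86

E[Q(Q-1)] = Σ q(q-1)·P(Q=q)
 = 12·0.16 + 20·0.16 + 30·0.16 + 42·0.11 + 56·0.2 + 72·0.21
 = 1.92 + 3.2 + 4.8 + 4.62 + 11.2 + 15.12
 = 40.86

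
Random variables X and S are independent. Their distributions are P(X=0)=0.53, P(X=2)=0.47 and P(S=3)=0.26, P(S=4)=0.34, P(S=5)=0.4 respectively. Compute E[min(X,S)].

0.94

E[min(X,S)] = Σ_x Σ_s min(x,s) · P(X=x)P(S=s)
 = 0·0.1378 + 0·0.1802 + 0·0.212 + 2·0.1222 + 2·0.1598 + 2·0.188
 = 0 + 0 + 0 + 0.2444 + 0.3196 + 0.376
 = 0.94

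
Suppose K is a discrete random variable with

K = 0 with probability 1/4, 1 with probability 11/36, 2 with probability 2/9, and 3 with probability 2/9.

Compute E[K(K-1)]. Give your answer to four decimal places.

E[K(K-1)] = Σ k(k-1)·P(K=k)
 = 0·1/4 + 0·11/36 + 2·2/9 + 6·2/9
 = 0 + 0 + 4/9 + 4/3
 = 16/9

1.7778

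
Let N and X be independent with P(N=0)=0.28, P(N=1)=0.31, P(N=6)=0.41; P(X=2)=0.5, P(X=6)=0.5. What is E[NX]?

11.08

E[NX] = Σ_n Σ_x nx · P(N=n)P(X=x)
 = 0·0.14 + 0·0.14 + 2·0.155 + 6·0.155 + 12·0.205 + 36·0.205
 = 0 + 0 + 0.31 + 0.93 + 2.46 + 7.38
 = 11.08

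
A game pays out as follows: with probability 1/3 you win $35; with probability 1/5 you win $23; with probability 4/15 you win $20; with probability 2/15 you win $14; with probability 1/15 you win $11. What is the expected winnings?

24.2

E[payout] = 35·1/3 + 23·1/5 + 20·4/15 + 14·2/15 + 11·1/15
 = 35/3 + 23/5 + 16/3 + 28/15 + 11/15
 = 121/5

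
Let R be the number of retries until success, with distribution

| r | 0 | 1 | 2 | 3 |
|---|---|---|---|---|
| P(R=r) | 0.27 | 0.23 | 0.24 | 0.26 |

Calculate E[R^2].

3.53

E[R^2] = Σ r^2·P(R=r)
 = 0·0.27 + 1·0.23 + 4·0.24 + 9·0.26
 = 0 + 0.23 + 0.96 + 2.34
 = 3.53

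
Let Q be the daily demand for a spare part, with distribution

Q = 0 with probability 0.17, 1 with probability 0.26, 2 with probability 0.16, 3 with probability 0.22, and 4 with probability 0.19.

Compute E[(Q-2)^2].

1.92

E[(Q-2)^2] = Σ (q-2)^2·P(Q=q)
 = 4·0.17 + 1·0.26 + 0·0.16 + 1·0.22 + 4·0.19
 = 0.68 + 0.26 + 0 + 0.22 + 0.76
 = 1.92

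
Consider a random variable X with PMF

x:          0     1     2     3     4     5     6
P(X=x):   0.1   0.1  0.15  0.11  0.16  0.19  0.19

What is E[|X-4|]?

E[|X-4|] = Σ |x-4|·P(X=x)
 = 4·0.1 + 3·0.1 + 2·0.15 + 1·0.11 + 0·0.16 + 1·0.19 + 2·0.19
 = 0.4 + 0.3 + 0.3 + 0.11 + 0 + 0.19 + 0.38
 = 1.68

1.68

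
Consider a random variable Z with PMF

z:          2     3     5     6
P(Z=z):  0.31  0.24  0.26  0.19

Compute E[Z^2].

E[Z^2] = Σ z^2·P(Z=z)
 = 4·0.31 + 9·0.24 + 25·0.26 + 36·0.19
 = 1.24 + 2.16 + 6.5 + 6.84
 = 16.74

16.74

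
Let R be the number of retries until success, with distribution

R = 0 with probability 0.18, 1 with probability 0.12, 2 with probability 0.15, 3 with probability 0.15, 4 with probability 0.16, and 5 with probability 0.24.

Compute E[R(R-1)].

E[R(R-1)] = Σ r(r-1)·P(R=r)
 = 0·0.18 + 0·0.12 + 2·0.15 + 6·0.15 + 12·0.16 + 20·0.24
 = 0 + 0 + 0.3 + 0.9 + 1.92 + 4.8
 = 7.92

7.92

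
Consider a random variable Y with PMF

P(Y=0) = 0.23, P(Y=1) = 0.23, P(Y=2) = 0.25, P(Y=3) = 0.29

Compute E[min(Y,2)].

1.31

E[min(Y,2)] = Σ min(y,2)·P(Y=y)
 = 0·0.23 + 1·0.23 + 2·0.25 + 2·0.29
 = 0 + 0.23 + 0.5 + 0.58
 = 1.31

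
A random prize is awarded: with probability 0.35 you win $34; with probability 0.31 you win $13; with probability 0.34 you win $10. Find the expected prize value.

19.33

E[payout] = 34·0.35 + 13·0.31 + 10·0.34
 = 11.9 + 4.03 + 3.4
 = 19.33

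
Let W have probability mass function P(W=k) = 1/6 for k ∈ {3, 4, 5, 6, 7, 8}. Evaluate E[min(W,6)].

E[min(W,6)] = Σ min(w,6)·P(W=w)
 = 3·1/6 + 4·1/6 + 5·1/6 + 6·1/6 + 6·1/6 + 6·1/6
 = 1/2 + 2/3 + 5/6 + 1 + 1 + 1
 = 5

5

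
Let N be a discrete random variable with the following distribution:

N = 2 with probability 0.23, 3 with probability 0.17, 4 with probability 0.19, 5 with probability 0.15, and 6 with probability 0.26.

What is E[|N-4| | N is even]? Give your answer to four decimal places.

P(N is even) = 0.23 + 0.19 + 0.26 = 0.68.
E[|N-4| | N is even] = [2·0.23 + 0·0.19 + 2·0.26] / 0.68
 = 0.98 / 0.68
 = 49/34

1.4412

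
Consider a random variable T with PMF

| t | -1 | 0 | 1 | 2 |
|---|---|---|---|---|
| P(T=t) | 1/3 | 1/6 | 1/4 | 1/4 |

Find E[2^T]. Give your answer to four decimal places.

E[2^T] = Σ 2^t·P(T=t)
 = 1/2·1/3 + 1·1/6 + 2·1/4 + 4·1/4
 = 1/6 + 1/6 + 1/2 + 1
 = 11/6

1.8333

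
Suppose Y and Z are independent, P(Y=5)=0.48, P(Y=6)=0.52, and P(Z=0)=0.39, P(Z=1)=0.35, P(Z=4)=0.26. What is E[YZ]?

E[YZ] = Σ_y Σ_z yz · P(Y=y)P(Z=z)
 = 0·0.1872 + 5·0.168 + 20·0.1248 + 0·0.2028 + 6·0.182 + 24·0.1352
 = 0 + 0.84 + 2.496 + 0 + 1.092 + 3.2448
 = 7.6728

7.6728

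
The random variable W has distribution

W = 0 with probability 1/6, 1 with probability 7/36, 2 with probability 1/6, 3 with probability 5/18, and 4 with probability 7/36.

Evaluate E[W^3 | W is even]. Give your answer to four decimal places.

26.1053

P(W is even) = 1/6 + 1/6 + 7/36 = 19/36.
E[W^3 | W is even] = [0·1/6 + 8·1/6 + 64·7/36] / (19/36)
 = 124/9 / (19/36)
 = 496/19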